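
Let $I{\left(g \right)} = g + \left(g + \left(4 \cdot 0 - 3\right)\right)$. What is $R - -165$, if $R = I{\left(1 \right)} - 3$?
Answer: $161$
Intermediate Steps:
$I{\left(g \right)} = -3 + 2 g$ ($I{\left(g \right)} = g + \left(g + \left(0 - 3\right)\right) = g + \left(g - 3\right) = g + \left(-3 + g\right) = -3 + 2 g$)
$R = -4$ ($R = \left(-3 + 2 \cdot 1\right) - 3 = \left(-3 + 2\right) - 3 = -1 - 3 = -4$)
$R - -165 = -4 - -165 = -4 + 165 = 161$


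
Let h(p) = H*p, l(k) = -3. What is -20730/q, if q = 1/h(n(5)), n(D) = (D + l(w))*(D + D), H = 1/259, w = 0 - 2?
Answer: -414600/259 ≈ -1600.8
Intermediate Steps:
w = -2
H = 1/259 ≈ 0.0038610
n(D) = 2*D*(-3 + D) (n(D) = (D - 3)*(D + D) = (-3 + D)*(2*D) = 2*D*(-3 + D))
h(p) = p/259
q = 259/20 (q = 1/((2*5*(-3 + 5))/259) = 1/((2*5*2)/259) = 1/((1/259)*20) = 1/(20/259) = 259/20 ≈ 12.950)
-20730/q = -20730/259/20 = -20730*20/259 = -414600/259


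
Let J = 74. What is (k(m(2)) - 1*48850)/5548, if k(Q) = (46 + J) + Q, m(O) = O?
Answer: -12182/1387 ≈ -8.7830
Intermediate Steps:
k(Q) = 120 + Q (k(Q) = (46 + 74) + Q = 120 + Q)
(k(m(2)) - 1*48850)/5548 = ((120 + 2) - 1*48850)/5548 = (122 - 48850)*(1/5548) = -48728*1/5548 = -12182/1387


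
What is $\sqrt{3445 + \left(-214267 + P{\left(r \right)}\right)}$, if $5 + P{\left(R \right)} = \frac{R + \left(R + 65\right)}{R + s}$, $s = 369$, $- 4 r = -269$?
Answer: $\frac{i \sqrt{641972093165}}{1745} \approx 459.16 i$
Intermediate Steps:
$r = \frac{269}{4}$ ($r = \left(- \frac{1}{4}\right) \left(-269\right) = \frac{269}{4} \approx 67.25$)
$P{\left(R \right)} = -5 + \frac{65 + 2 R}{369 + R}$ ($P{\left(R \right)} = -5 + \frac{R + \left(R + 65\right)}{R + 369} = -5 + \frac{R + \left(65 + R\right)}{369 + R} = -5 + \frac{65 + 2 R}{369 + R}$)
$\sqrt{3445 + \left(-214267 + P{\left(r \right)}\right)} = \sqrt{3445 - \left(214267 - \frac{-1780 - \frac{807}{4}}{369 + \frac{269}{4}}\right)} = \sqrt{3445 - \left(214267 - \frac{-1780 - \frac{807}{4}}{\frac{1745}{4}}\right)} = \sqrt{3445 + \left(-214267 + \frac{4}{1745} \left(- \frac{7927}{4}\right)\right)} = \sqrt{3445 - \frac{373903842}{1745}} = \sqrt{- \frac{367892317}{1745}} = \frac{i \sqrt{641972093165}}{1745}$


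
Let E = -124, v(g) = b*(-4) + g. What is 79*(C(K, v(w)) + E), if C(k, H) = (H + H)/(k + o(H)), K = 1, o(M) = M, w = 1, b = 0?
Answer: -9717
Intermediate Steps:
v(g) = g (v(g) = 0*(-4) + g = 0 + g = g)
C(k, H) = 2*H/(H + k) (C(k, H) = (H + H)/(k + H) = (2*H)/(H + k) = 2*H/(H + k))
79*(C(K, v(w)) + E) = 79*(2*1/(1 + 1) - 124) = 79*(2*1/2 - 124) = 79*(2*1*(½) - 124) = 79*(1 - 124) = 79*(-123) = -9717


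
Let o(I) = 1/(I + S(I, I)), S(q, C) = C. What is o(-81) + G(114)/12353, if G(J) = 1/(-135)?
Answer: -61771/10005930 ≈ -0.0061734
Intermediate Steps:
G(J) = -1/135
o(I) = 1/(2*I) (o(I) = 1/(I + I) = 1/(2*I))
o(-81) + G(114)/12353 = (½)/(-81) - 1/135/12353 = (½)*(-1/81) - 1/135*1/12353 = -1/162 - 1/1667655 = -61771/10005930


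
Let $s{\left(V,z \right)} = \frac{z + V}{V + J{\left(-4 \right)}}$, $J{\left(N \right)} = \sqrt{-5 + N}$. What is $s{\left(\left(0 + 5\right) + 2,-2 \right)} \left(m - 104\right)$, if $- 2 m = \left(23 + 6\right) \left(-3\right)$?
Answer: $- \frac{4235}{116} + \frac{1815 i}{116} \approx -36.509 + 15.647 i$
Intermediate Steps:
$s{\left(V,z \right)} = \frac{V + z}{V + 3 i}$ ($s{\left(V,z \right)} = \frac{z + V}{V + \sqrt{-5 - 4}} = \frac{V + z}{V + \sqrt{-9}} = \frac{V + z}{V + 3 i}$)
$m = \frac{87}{2}$ ($m = - \frac{\left(23 + 6\right) \left(-3\right)}{2} = - \frac{29 \left(-3\right)}{2} = \left(- \frac{1}{2}\right) \left(-87\right) = \frac{87}{2} \approx 43.5$)
$s{\left(\left(0 + 5\right) + 2,-2 \right)} \left(m - 104\right) = \frac{\left(\left(0 + 5\right) + 2\right) - 2}{\left(\left(0 + 5\right) + 2\right) + 3 i} \left(\frac{87}{2} - 104\right) = \frac{\left(5 + 2\right) - 2}{\left(5 + 2\right) + 3 i} \left(- \frac{121}{2}\right) = \frac{7 - 2}{7 + 3 i} \left(- \frac{121}{2}\right) = \frac{7 - 3 i}{58} \cdot 5 \left(- \frac{121}{2}\right) = \frac{5 \left(7 - 3 i\right)}{58} \left(- \frac{121}{2}\right) = - \frac{605 \left(7 - 3 i\right)}{116}$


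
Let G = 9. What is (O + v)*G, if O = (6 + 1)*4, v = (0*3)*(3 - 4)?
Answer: 252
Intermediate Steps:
v = 0 (v = 0*(-1) = 0)
O = 28 (O = 7*4 = 28)
(O + v)*G = (28 + 0)*9 = 28*9 = 252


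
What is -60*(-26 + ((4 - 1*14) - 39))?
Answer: 4500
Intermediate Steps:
-60*(-26 + ((4 - 1*14) - 39)) = -60*(-26 + ((4 - 14) - 39)) = -60*(-26 + (-10 - 39)) = -60*(-26 - 49) = -60*(-75) = 4500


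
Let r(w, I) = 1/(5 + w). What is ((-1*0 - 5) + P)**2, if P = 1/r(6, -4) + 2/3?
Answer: 400/9 ≈ 44.444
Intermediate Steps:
P = 35/3 (P = 1/1/(5 + 6) + 2/3 = 1/1/11 + 2*(1/3) = 1/(1/11) + 2/3 = 1*11 + 2/3 = 11 + 2/3 = 35/3 ≈ 11.667)
((-1*0 - 5) + P)**2 = ((-1*0 - 5) + 35/3)**2 = ((0 - 5) + 35/3)**2 = (-5 + 35/3)**2 = (20/3)**2 = 400/9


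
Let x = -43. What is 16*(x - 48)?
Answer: -1456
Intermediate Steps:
16*(x - 48) = 16*(-43 - 48) = 16*(-91) = -1456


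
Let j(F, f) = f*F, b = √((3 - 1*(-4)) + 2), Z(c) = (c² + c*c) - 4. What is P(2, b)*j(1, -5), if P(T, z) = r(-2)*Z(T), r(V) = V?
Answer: 40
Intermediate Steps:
Z(c) = -4 + 2*c² (Z(c) = (c² + c²) - 4 = 2*c² - 4 = -4 + 2*c²)
b = 3 (b = √((3 + 4) + 2) = √(7 + 2) = √9 = 3)
P(T, z) = 8 - 4*T² (P(T, z) = -2*(-4 + 2*T²) = 8 - 4*T²)
j(F, f) = F*f
P(2, b)*j(1, -5) = (8 - 4*2²)*(1*(-5)) = (8 - 4*4)*(-5) = (8 - 16)*(-5) = -8*(-5) = 40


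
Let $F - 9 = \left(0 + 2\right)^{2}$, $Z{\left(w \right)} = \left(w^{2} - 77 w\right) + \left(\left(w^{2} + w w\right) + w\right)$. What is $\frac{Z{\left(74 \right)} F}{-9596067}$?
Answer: $- \frac{10804}{738159} \approx -0.014636$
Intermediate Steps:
$Z{\left(w \right)} = - 76 w + 3 w^{2}$ ($Z{\left(w \right)} = \left(w^{2} - 77 w\right) + \left(\left(w^{2} + w^{2}\right) + w\right) = \left(w^{2} - 77 w\right) + \left(2 w^{2} + w\right) = \left(w^{2} - 77 w\right) + \left(w + 2 w^{2}\right) = - 76 w + 3 w^{2}$)
$F = 13$ ($F = 9 + \left(0 + 2\right)^{2} = 9 + 2^{2} = 9 + 4 = 13$)
$\frac{Z{\left(74 \right)} F}{-9596067} = \frac{74 \left(-76 + 3 \cdot 74\right) 13}{-9596067} = 74 \left(-76 + 222\right) 13 \left(- \frac{1}{9596067}\right) = 74 \cdot 146 \cdot 13 \left(- \frac{1}{9596067}\right) = 10804 \cdot 13 \left(- \frac{1}{9596067}\right) = 140452 \left(- \frac{1}{9596067}\right) = - \frac{10804}{738159}$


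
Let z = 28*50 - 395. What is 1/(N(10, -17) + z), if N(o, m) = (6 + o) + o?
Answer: 1/1031 ≈ 0.00096993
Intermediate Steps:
N(o, m) = 6 + 2*o
z = 1005 (z = 1400 - 395 = 1005)
1/(N(10, -17) + z) = 1/((6 + 2*10) + 1005) = 1/((6 + 20) + 1005) = 1/(26 + 1005) = 1/1031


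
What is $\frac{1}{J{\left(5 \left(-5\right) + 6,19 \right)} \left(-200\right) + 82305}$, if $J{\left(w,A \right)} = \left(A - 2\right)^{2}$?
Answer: $\frac{1}{24505} \approx 4.0808 \cdot 10^{-5}$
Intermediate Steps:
$J{\left(w,A \right)} = \left(-2 + A\right)^{2}$
$\frac{1}{J{\left(5 \left(-5\right) + 6,19 \right)} \left(-200\right) + 82305} = \frac{1}{\left(-2 + 19\right)^{2} \left(-200\right) + 82305} = \frac{1}{17^{2} \left(-200\right) + 82305} = \frac{1}{289 \left(-200\right) + 82305} = \frac{1}{-57800 + 82305} = \frac{1}{24505}$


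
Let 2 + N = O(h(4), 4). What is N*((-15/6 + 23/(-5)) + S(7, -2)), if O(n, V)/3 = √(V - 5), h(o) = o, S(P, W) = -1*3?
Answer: 101/5 - 303*I/10 ≈ 20.2 - 30.3*I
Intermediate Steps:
S(P, W) = -3
O(n, V) = 3*√(-5 + V) (O(n, V) = 3*√(V - 5) = 3*√(-5 + V))
N = -2 + 3*I (N = -2 + 3*√(-5 + 4) = -2 + 3*√(-1) = -2 + 3*I ≈ -2.0 + 3.0*I)
N*((-15/6 + 23/(-5)) + S(7, -2)) = (-2 + 3*I)*((-15/6 + 23/(-5)) - 3) = (-2 + 3*I)*((-15*⅙ + 23*(-⅕)) - 3) = (-2 + 3*I)*((-5/2 - 23/5) - 3) = (-2 + 3*I)*(-71/10 - 3) = (-2 + 3*I)*(-101/10) = 101/5 - 303*I/10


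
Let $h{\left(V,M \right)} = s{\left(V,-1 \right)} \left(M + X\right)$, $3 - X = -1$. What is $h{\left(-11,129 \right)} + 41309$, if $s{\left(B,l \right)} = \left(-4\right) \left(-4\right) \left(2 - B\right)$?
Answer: $68973$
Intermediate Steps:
$X = 4$ ($X = 3 - -1 = 3 + 1 = 4$)
$s{\left(B,l \right)} = 32 - 16 B$ ($s{\left(B,l \right)} = 16 \left(2 - B\right) = 32 - 16 B$)
$h{\left(V,M \right)} = \left(4 + M\right) \left(32 - 16 V\right)$ ($h{\left(V,M \right)} = \left(32 - 16 V\right) \left(M + 4\right) = \left(32 - 16 V\right) \left(4 + M\right) = \left(4 + M\right) \left(32 - 16 V\right)$)
$h{\left(-11,129 \right)} + 41309 = - 16 \left(-2 - 11\right) \left(4 + 129\right) + 41309 = \left(-16\right) \left(-13\right) 133 + 41309 = 27664 + 41309 = 68973$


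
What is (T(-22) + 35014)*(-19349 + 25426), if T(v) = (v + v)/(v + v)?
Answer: 212786155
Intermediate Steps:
T(v) = 1 (T(v) = (2*v)/((2*v)) = (2*v)*(1/(2*v)) = 1)
(T(-22) + 35014)*(-19349 + 25426) = (1 + 35014)*(-19349 + 25426) = 35015*6077 = 212786155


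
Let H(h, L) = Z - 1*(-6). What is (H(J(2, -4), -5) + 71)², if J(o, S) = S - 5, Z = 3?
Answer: 6400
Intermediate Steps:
J(o, S) = -5 + S
H(h, L) = 9 (H(h, L) = 3 - 1*(-6) = 3 + 6 = 9)
(H(J(2, -4), -5) + 71)² = (9 + 71)² = 80² = 6400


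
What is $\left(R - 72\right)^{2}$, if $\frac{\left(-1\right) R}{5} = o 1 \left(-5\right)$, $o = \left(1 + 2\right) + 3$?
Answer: $6084$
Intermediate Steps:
$o = 6$ ($o = 3 + 3 = 6$)
$R = 150$ ($R = - 5 \cdot 6 \cdot 1 \left(-5\right) = - 5 \cdot 6 \left(-5\right) = \left(-5\right) \left(-30\right) = 150$)
$\left(R - 72\right)^{2} = \left(150 - 72\right)^{2} = 78^{2} = 6084$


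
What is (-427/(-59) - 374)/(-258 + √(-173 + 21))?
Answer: 2791431/1968122 + 21639*I*√38/1968122 ≈ 1.4183 + 0.067776*I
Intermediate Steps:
(-427/(-59) - 374)/(-258 + √(-173 + 21)) = (-427*(-1/59) - 374)/(-258 + √(-152)) = (427/59 - 374)/(-258 + 2*I*√38) = -21639/(59*(-258 + 2*I*√38))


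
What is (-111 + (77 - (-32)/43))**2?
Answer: 2044900/1849 ≈ 1105.9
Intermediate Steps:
(-111 + (77 - (-32)/43))**2 = (-111 + (77 - 1*(-32/43)))**2 = (-111 + (77 + 32/43))**2 = (-111 + 3343/43)**2 = (-1430/43)**2 = 2044900/1849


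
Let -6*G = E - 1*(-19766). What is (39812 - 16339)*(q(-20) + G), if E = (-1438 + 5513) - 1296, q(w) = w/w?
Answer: -176352649/2 ≈ -8.8176e+7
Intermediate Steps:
q(w) = 1
E = 2779 (E = 4075 - 1296 = 2779)
G = -7515/2 (G = -(2779 - 1*(-19766))/6 = -(2779 + 19766)/6 = -⅙*22545 = -7515/2 ≈ -3757.5)
(39812 - 16339)*(q(-20) + G) = (39812 - 16339)*(1 - 7515/2) = 23473*(-7513/2) = -176352649/2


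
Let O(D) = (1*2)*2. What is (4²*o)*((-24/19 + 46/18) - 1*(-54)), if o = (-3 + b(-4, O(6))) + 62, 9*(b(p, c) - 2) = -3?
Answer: 27532960/513 ≈ 53671.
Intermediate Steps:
O(D) = 4 (O(D) = 2*2 = 4)
b(p, c) = 5/3 (b(p, c) = 2 + (⅑)*(-3) = 2 - ⅓ = 5/3)
o = 182/3 (o = (-3 + 5/3) + 62 = -4/3 + 62 = 182/3 ≈ 60.667)
(4²*o)*((-24/19 + 46/18) - 1*(-54)) = (4²*(182/3))*((-24/19 + 46/18) - 1*(-54)) = (16*(182/3))*((-24*1/19 + 46*(1/18)) + 54) = 2912*((-24/19 + 23/9) + 54)/3 = 2912*(221/171 + 54)/3 = (2912/3)*(9455/171) = 27532960/513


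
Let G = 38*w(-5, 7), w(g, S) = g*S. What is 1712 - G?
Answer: 3042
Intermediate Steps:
w(g, S) = S*g
G = -1330 (G = 38*(7*(-5)) = 38*(-35) = -1330)
1712 - G = 1712 - 1*(-1330) = 1712 + 1330 = 3042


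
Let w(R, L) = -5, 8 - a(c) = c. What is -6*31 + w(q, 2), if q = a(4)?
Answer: -191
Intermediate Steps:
a(c) = 8 - c
q = 4 (q = 8 - 1*4 = 8 - 4 = 4)
-6*31 + w(q, 2) = -6*31 - 5 = -186 - 5 = -191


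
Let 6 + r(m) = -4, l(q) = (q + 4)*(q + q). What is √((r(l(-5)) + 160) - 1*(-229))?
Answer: √379 ≈ 19.468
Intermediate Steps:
l(q) = 2*q*(4 + q) (l(q) = (4 + q)*(2*q) = 2*q*(4 + q))
r(m) = -10 (r(m) = -6 - 4 = -10)
√((r(l(-5)) + 160) - 1*(-229)) = √((-10 + 160) - 1*(-229)) = √(150 + 229) = √379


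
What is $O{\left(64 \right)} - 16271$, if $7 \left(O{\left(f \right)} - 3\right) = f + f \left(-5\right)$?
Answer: $- \frac{114132}{7} \approx -16305.0$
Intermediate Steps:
$O{\left(f \right)} = 3 - \frac{4 f}{7}$ ($O{\left(f \right)} = 3 + \frac{f + f \left(-5\right)}{7} = 3 + \frac{f - 5 f}{7} = 3 + \frac{\left(-4\right) f}{7} = 3 - \frac{4 f}{7}$)
$O{\left(64 \right)} - 16271 = \left(3 - \frac{256}{7}\right) - 16271 = - \frac{235}{7} - 16271 = - \frac{114132}{7}$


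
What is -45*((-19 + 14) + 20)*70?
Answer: -47250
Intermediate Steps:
-45*((-19 + 14) + 20)*70 = -45*(-5 + 20)*70 = -45*15*70 = -675*70 = -47250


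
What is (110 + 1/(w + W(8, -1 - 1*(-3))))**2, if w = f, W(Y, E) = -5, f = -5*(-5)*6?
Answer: 254434401/21025 ≈ 12102.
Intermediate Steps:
f = 150 (f = 25*6 = 150)
w = 150
(110 + 1/(w + W(8, -1 - 1*(-3))))**2 = (110 + 1/(150 - 5))**2 = (110 + 1/145)**2 = (15951/145)**2 = 254434401/21025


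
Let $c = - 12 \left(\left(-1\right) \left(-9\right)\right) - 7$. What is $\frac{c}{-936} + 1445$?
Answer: $\frac{1352635}{936} \approx 1445.1$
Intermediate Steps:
$c = -115$ ($c = \left(-12\right) 9 - 7 = -108 - 7 = -115$)
$\frac{c}{-936} + 1445 = \frac{1}{-936} \left(-115\right) + 1445 = \left(- \frac{1}{936}\right) \left(-115\right) + 1445 = \frac{115}{936} + 1445 = \frac{1352635}{936}$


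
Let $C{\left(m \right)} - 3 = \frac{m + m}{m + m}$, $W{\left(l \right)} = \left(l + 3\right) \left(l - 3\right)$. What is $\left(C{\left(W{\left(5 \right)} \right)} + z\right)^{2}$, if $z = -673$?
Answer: $447561$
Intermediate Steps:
$W{\left(l \right)} = \left(-3 + l\right) \left(3 + l\right)$ ($W{\left(l \right)} = \left(3 + l\right) \left(-3 + l\right) = \left(-3 + l\right) \left(3 + l\right)$)
$C{\left(m \right)} = 4$ ($C{\left(m \right)} = 3 + \frac{m + m}{m + m} = 3 + \frac{2 m}{2 m} = 3 + 2 m \frac{1}{2 m} = 3 + 1 = 4$)
$\left(C{\left(W{\left(5 \right)} \right)} + z\right)^{2} = \left(4 - 673\right)^{2} = \left(-669\right)^{2} = 447561$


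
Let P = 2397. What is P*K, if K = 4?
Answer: 9588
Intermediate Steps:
P*K = 2397*4 = 9588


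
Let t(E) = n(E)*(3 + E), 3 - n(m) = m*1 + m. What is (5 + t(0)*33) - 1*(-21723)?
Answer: 22025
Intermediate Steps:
n(m) = 3 - 2*m (n(m) = 3 - (m*1 + m) = 3 - (m + m) = 3 - 2*m)
t(E) = (3 + E)*(3 - 2*E) (t(E) = (3 - 2*E)*(3 + E) = (3 + E)*(3 - 2*E))
(5 + t(0)*33) - 1*(-21723) = (5 - (-3 + 2*0)*(3 + 0)*33) - 1*(-21723) = (5 - 1*(-3 + 0)*3*33) + 21723 = (5 - 1*(-3)*3*33) + 21723 = (5 + 9*33) + 21723 = (5 + 297) + 21723 = 302 + 21723 = 22025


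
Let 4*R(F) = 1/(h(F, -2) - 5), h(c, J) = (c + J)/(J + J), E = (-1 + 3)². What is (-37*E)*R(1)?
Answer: 148/19 ≈ 7.7895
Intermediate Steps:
E = 4 (E = 2² = 4)
h(c, J) = (J + c)/(2*J) (h(c, J) = (J + c)/((2*J)) = (J + c)*(1/(2*J)) = (J + c)/(2*J))
R(F) = 1/(4*(-9/2 - F/4)) (R(F) = 1/(4*((½)*(-2 + F)/(-2) - 5)) = 1/(4*((½)*(-½)*(-2 + F) - 5)) = 1/(4*((½ - F/4) - 5)) = 1/(4*(-9/2 - F/4)))
(-37*E)*R(1) = (-37*4)/(-18 - 1*1) = -148/(-18 - 1) = -148/(-19) = -148*(-1/19) = 148/19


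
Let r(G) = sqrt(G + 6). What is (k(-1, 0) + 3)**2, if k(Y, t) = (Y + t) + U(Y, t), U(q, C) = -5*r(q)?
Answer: 129 - 20*sqrt(5) ≈ 84.279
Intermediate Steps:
r(G) = sqrt(6 + G)
U(q, C) = -5*sqrt(6 + q)
k(Y, t) = Y + t - 5*sqrt(6 + Y) (k(Y, t) = (Y + t) - 5*sqrt(6 + Y) = Y + t - 5*sqrt(6 + Y))
(k(-1, 0) + 3)**2 = ((-1 + 0 - 5*sqrt(6 - 1)) + 3)**2 = ((-1 + 0 - 5*sqrt(5)) + 3)**2 = ((-1 - 5*sqrt(5)) + 3)**2 = (2 - 5*sqrt(5))**2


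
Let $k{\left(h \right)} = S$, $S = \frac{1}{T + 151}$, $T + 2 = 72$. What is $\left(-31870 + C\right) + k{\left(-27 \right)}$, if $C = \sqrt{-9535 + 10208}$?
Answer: $- \frac{7043269}{221} + \sqrt{673} \approx -31844.0$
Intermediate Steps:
$T = 70$ ($T = -2 + 72 = 70$)
$C = \sqrt{673} \approx 25.942$
$S = \frac{1}{221}$ ($S = \frac{1}{70 + 151} = \frac{1}{221} \approx 0.0045249$)
$k{\left(h \right)} = \frac{1}{221}$
$\left(-31870 + C\right) + k{\left(-27 \right)} = \left(-31870 + \sqrt{673}\right) + \frac{1}{221} = - \frac{7043269}{221} + \sqrt{673}$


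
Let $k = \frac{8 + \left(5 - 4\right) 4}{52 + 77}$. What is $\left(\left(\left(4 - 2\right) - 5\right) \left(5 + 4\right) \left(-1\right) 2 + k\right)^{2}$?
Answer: $\frac{5410276}{1849} \approx 2926.1$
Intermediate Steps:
$k = \frac{4}{43}$ ($k = \frac{8 + 1 \cdot 4}{129} = \left(8 + 4\right) \frac{1}{129} = 12 \cdot \frac{1}{129} = \frac{4}{43} \approx 0.093023$)
$\left(\left(\left(4 - 2\right) - 5\right) \left(5 + 4\right) \left(-1\right) 2 + k\right)^{2} = \left(\left(\left(4 - 2\right) - 5\right) \left(5 + 4\right) \left(-1\right) 2 + \frac{4}{43}\right)^{2} = \left(\left(\left(4 - 2\right) - 5\right) 9 \left(-1\right) 2 + \frac{4}{43}\right)^{2} = \left(\left(2 - 5\right) 9 \left(-1\right) 2 + \frac{4}{43}\right)^{2} = \left(\left(-3\right) 9 \left(-1\right) 2 + \frac{4}{43}\right)^{2} = \left(\left(-27\right) \left(-1\right) 2 + \frac{4}{43}\right)^{2} = \left(27 \cdot 2 + \frac{4}{43}\right)^{2} = \left(54 + \frac{4}{43}\right)^{2} = \left(\frac{2326}{43}\right)^{2} = \frac{5410276}{1849}$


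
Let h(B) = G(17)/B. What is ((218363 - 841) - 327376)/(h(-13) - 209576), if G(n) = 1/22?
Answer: 10472748/19979579 ≈ 0.52417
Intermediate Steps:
G(n) = 1/22
h(B) = 1/(22*B)
((218363 - 841) - 327376)/(h(-13) - 209576) = ((218363 - 841) - 327376)/((1/22)/(-13) - 209576) = (217522 - 327376)/((1/22)*(-1/13) - 209576) = -109854/(-1/286 - 209576) = -109854/(-59938737/286) = -109854*(-286/59938737) = 10472748/19979579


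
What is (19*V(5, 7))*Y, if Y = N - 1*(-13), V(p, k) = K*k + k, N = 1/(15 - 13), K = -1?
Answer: 0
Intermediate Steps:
N = ½ (N = 1/2 = ½ ≈ 0.50000)
V(p, k) = 0 (V(p, k) = -k + k = 0)
Y = 27/2 (Y = ½ - 1*(-13) = ½ + 13 = 27/2 ≈ 13.500)
(19*V(5, 7))*Y = (19*0)*(27/2) = 0*(27/2) = 0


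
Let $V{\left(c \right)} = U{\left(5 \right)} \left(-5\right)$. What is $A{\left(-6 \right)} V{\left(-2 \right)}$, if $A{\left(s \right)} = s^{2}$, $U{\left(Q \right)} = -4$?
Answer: $720$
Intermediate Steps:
$V{\left(c \right)} = 20$ ($V{\left(c \right)} = \left(-4\right) \left(-5\right) = 20$)
$A{\left(-6 \right)} V{\left(-2 \right)} = \left(-6\right)^{2} \cdot 20 = 36 \cdot 20 = 720$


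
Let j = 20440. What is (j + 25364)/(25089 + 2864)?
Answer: 45804/27953 ≈ 1.6386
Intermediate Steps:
(j + 25364)/(25089 + 2864) = (20440 + 25364)/(25089 + 2864) = 45804/27953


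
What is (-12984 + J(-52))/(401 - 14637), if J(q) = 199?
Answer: 12785/14236 ≈ 0.89808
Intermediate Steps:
(-12984 + J(-52))/(401 - 14637) = (-12984 + 199)/(401 - 14637) = -12785/(-14236) = -12785*(-1/14236) = 12785/14236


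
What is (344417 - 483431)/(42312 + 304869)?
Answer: -46338/115727 ≈ -0.40041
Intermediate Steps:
(344417 - 483431)/(42312 + 304869) = -139014/347181 = -139014*1/347181 = -46338/115727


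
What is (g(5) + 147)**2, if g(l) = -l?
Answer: 20164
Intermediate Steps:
(g(5) + 147)**2 = (-1*5 + 147)**2 = (-5 + 147)**2 = 142**2 = 20164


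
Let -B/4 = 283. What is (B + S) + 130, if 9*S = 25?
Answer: -8993/9 ≈ -999.22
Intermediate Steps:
S = 25/9 (S = (⅑)*25 = 25/9 ≈ 2.7778)
B = -1132 (B = -4*283 = -1132)
(B + S) + 130 = (-1132 + 25/9) + 130 = -10163/9 + 130 = -8993/9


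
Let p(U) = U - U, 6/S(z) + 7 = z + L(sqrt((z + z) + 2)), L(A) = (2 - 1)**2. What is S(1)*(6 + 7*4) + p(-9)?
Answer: -204/5 ≈ -40.800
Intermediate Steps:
L(A) = 1 (L(A) = 1**2 = 1)
S(z) = 6/(-6 + z) (S(z) = 6/(-7 + (z + 1)) = 6/(-7 + (1 + z)) = 6/(-6 + z))
p(U) = 0
S(1)*(6 + 7*4) + p(-9) = (6/(-6 + 1))*(6 + 7*4) + 0 = (6/(-5))*(6 + 28) + 0 = (6*(-1/5))*34 + 0 = -6/5*34 + 0 = -204/5 + 0 = -204/5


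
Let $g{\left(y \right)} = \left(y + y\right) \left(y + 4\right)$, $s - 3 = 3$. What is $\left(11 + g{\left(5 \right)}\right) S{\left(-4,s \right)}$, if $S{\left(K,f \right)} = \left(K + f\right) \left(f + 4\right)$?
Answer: $2020$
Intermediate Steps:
$s = 6$ ($s = 3 + 3 = 6$)
$g{\left(y \right)} = 2 y \left(4 + y\right)$
$S{\left(K,f \right)} = \left(4 + f\right) \left(K + f\right)$ ($S{\left(K,f \right)} = \left(K + f\right) \left(4 + f\right) = \left(4 + f\right) \left(K + f\right)$)
$\left(11 + g{\left(5 \right)}\right) S{\left(-4,s \right)} = \left(11 + 2 \cdot 5 \left(4 + 5\right)\right) \left(6^{2} + 4 \left(-4\right) + 4 \cdot 6 - 24\right) = \left(11 + 2 \cdot 5 \cdot 9\right) \left(36 - 16 + 24 - 24\right) = \left(11 + 90\right) 20 = 101 \cdot 20 = 2020$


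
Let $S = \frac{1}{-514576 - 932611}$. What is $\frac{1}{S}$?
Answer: $-1447187$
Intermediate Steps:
$S = - \frac{1}{1447187}$ ($S = \frac{1}{-1447187} = - \frac{1}{1447187} \approx -6.91 \cdot 10^{-7}$)
$\frac{1}{S} = \frac{1}{- \frac{1}{1447187}} = -1447187$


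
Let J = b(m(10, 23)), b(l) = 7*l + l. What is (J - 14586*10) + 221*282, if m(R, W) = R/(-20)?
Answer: -83542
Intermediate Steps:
m(R, W) = -R/20 (m(R, W) = R*(-1/20) = -R/20)
b(l) = 8*l
J = -4 (J = 8*(-1/20*10) = 8*(-½) = -4)
(J - 14586*10) + 221*282 = (-4 - 14586*10) + 221*282 = (-4 - 145860) + 62322 = -145864 + 62322 = -83542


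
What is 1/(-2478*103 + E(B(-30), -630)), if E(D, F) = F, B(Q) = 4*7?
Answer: -1/255864 ≈ -3.9083e-6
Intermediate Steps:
B(Q) = 28
1/(-2478*103 + E(B(-30), -630)) = 1/(-2478*103 - 630) = 1/(-255234 - 630) = 1/(-255864) = -1/255864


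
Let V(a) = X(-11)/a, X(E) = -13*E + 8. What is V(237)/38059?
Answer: 151/9019983 ≈ 1.6741e-5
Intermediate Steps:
X(E) = 8 - 13*E
V(a) = 151/a (V(a) = (8 - 13*(-11))/a = (8 + 143)/a = 151/a)
V(237)/38059 = (151/237)/38059 = (151*(1/237))*(1/38059) = (151/237)*(1/38059) = 151/9019983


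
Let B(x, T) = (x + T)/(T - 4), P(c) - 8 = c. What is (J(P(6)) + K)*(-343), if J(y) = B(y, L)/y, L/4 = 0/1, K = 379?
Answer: -519645/4 ≈ -1.2991e+5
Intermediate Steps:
P(c) = 8 + c
L = 0 (L = 4*(0/1) = 4*(0*1) = 4*0 = 0)
B(x, T) = (T + x)/(-4 + T)
J(y) = -1/4 (J(y) = ((0 + y)/(-4 + 0))/y = (y/(-4))/y = (-y/4)/y = -1/4)
(J(P(6)) + K)*(-343) = (-1/4 + 379)*(-343) = (1515/4)*(-343) = -519645/4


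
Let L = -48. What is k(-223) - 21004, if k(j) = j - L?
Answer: -21179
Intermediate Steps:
k(j) = 48 + j (k(j) = j - 1*(-48) = j + 48 = 48 + j)
k(-223) - 21004 = (48 - 223) - 21004 = -175 - 21004 = -21179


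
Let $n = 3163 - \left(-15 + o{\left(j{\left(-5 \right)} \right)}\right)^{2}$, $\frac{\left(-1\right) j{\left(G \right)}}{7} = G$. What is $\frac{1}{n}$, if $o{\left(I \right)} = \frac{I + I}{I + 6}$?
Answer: $\frac{1681}{5019978} \approx 0.00033486$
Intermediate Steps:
$j{\left(G \right)} = - 7 G$
$o{\left(I \right)} = \frac{2 I}{6 + I}$
$n = \frac{5019978}{1681}$ ($n = 3163 - \left(-15 + \frac{2 \left(\left(-7\right) \left(-5\right)\right)}{6 - -35}\right)^{2} = 3163 - \left(-15 + 2 \cdot 35 \frac{1}{6 + 35}\right)^{2} = 3163 - \left(-15 + 2 \cdot 35 \cdot \frac{1}{41}\right)^{2} = 3163 - \left(-15 + \frac{70}{41}\right)^{2} = 3163 - \left(- \frac{545}{41}\right)^{2} = 3163 - \frac{297025}{1681} = \frac{5019978}{1681} \approx 2986.3$)
$\frac{1}{n} = \frac{1}{\frac{5019978}{1681}} = \frac{1681}{5019978}$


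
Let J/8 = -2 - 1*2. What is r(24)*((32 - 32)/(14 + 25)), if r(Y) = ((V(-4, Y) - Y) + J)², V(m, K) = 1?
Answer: 0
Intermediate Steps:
J = -32 (J = 8*(-2 - 1*2) = 8*(-2 - 2) = 8*(-4) = -32)
r(Y) = (-31 - Y)² (r(Y) = ((1 - Y) - 32)² = (-31 - Y)²)
r(24)*((32 - 32)/(14 + 25)) = (31 + 24)²*((32 - 32)/(14 + 25)) = 55²*(0/39) = 3025*(0*(1/39)) = 3025*0 = 0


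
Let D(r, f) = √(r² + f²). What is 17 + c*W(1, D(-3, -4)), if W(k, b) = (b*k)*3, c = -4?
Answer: -43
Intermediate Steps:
D(r, f) = √(f² + r²)
W(k, b) = 3*b*k
17 + c*W(1, D(-3, -4)) = 17 - 12*√((-4)² + (-3)²) = 17 - 12*√(16 + 9) = 17 - 12*√25 = 17 - 12*5 = 17 - 4*15 = 17 - 60 = -43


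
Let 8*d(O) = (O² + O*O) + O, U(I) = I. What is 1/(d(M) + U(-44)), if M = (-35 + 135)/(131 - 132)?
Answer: 2/4887 ≈ 0.00040925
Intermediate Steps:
M = -100 (M = 100/(-1) = 100*(-1) = -100)
d(O) = O²/4 + O/8 (d(O) = ((O² + O*O) + O)/8 = ((O² + O²) + O)/8 = (2*O² + O)/8 = (O + 2*O²)/8 = O²/4 + O/8)
1/(d(M) + U(-44)) = 1/((⅛)*(-100)*(1 + 2*(-100)) - 44) = 1/((⅛)*(-100)*(1 - 200) - 44) = 1/((⅛)*(-100)*(-199) - 44) = 1/(4975/2 - 44) = 1/(4887/2) = 2/4887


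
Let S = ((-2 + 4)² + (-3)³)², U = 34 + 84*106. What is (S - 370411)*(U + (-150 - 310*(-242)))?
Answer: -30999070656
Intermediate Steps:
U = 8938 (U = 34 + 8904 = 8938)
S = 529 (S = (2² - 27)² = (4 - 27)² = (-23)² = 529)
(S - 370411)*(U + (-150 - 310*(-242))) = (529 - 370411)*(8938 + (-150 - 310*(-242))) = -369882*(8938 + (-150 + 75020)) = -369882*(8938 + 74870) = -369882*83808 = -30999070656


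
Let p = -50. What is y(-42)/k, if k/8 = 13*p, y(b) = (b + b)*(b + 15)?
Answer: -567/1300 ≈ -0.43615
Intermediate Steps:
y(b) = 2*b*(15 + b) (y(b) = (2*b)*(15 + b) = 2*b*(15 + b))
k = -5200 (k = 8*(13*(-50)) = 8*(-650) = -5200)
y(-42)/k = (2*(-42)*(15 - 42))/(-5200) = (2*(-42)*(-27))*(-1/5200) = 2268*(-1/5200) = -567/1300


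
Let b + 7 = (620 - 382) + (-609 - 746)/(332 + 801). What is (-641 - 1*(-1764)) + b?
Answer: 1532727/1133 ≈ 1352.8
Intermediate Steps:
b = 260368/1133 (b = -7 + ((620 - 382) + (-609 - 746)/(332 + 801)) = -7 + (238 - 1355/1133) = -7 + 268299/1133 = 260368/1133 ≈ 229.80)
(-641 - 1*(-1764)) + b = (-641 - 1*(-1764)) + 260368/1133 = (-641 + 1764) + 260368/1133 = 1123 + 260368/1133 = 1532727/1133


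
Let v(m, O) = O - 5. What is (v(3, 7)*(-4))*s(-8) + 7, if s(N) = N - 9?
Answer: 143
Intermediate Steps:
s(N) = -9 + N
v(m, O) = -5 + O
(v(3, 7)*(-4))*s(-8) + 7 = ((-5 + 7)*(-4))*(-9 - 8) + 7 = (2*(-4))*(-17) + 7 = -8*(-17) + 7 = 136 + 7 = 143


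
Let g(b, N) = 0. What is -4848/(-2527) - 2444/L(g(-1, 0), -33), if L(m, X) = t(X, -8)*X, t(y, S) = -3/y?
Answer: 6190532/7581 ≈ 816.58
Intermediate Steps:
L(m, X) = -3 (L(m, X) = (-3/X)*X = -3)
-4848/(-2527) - 2444/L(g(-1, 0), -33) = -4848/(-2527) - 2444/(-3) = -4848*(-1/2527) - 2444*(-⅓) = 4848/2527 + 2444/3 = 6190532/7581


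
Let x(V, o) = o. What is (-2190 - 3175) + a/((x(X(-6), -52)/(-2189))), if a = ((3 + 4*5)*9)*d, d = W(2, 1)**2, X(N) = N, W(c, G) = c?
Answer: 383378/13 ≈ 29491.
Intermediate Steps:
d = 4 (d = 2**2 = 4)
a = 828 (a = ((3 + 4*5)*9)*4 = ((3 + 20)*9)*4 = (23*9)*4 = 207*4 = 828)
(-2190 - 3175) + a/((x(X(-6), -52)/(-2189))) = (-2190 - 3175) + 828/((-52/(-2189))) = -5365 + 828/((-52*(-1/2189))) = -5365 + 828/(52/2189) = -5365 + 828*(2189/52) = -5365 + 453123/13 = 383378/13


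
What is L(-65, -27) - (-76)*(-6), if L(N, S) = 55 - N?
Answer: -336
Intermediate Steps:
L(-65, -27) - (-76)*(-6) = (55 - 1*(-65)) - (-76)*(-6) = (55 + 65) - 1*456 = 120 - 456 = -336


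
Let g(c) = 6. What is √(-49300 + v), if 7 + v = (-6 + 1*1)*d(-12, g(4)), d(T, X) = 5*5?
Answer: 2*I*√12358 ≈ 222.33*I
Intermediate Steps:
d(T, X) = 25
v = -132 (v = -7 + (-6 + 1*1)*25 = -7 + (-6 + 1)*25 = -7 - 5*25 = -7 - 125 = -132)
√(-49300 + v) = √(-49300 - 132) = √(-49432) = 2*I*√12358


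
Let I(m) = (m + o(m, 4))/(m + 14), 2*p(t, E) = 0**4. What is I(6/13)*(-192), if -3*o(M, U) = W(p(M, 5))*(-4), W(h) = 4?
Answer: -3616/47 ≈ -76.936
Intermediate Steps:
p(t, E) = 0 (p(t, E) = (1/2)*0**4 = (1/2)*0 = 0)
o(M, U) = 16/3 (o(M, U) = -4*(-4)/3 = -1/3*(-16) = 16/3)
I(m) = (16/3 + m)/(14 + m) (I(m) = (m + 16/3)/(m + 14) = (16/3 + m)/(14 + m))
I(6/13)*(-192) = ((16/3 + 6/13)/(14 + 6/13))*(-192) = ((226/39)/(188/13))*(-192) = ((13/188)*(226/39))*(-192) = (113/282)*(-192) = -3616/47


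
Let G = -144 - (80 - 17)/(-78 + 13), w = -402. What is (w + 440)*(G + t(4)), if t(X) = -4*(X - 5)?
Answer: -343406/65 ≈ -5283.2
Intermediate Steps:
t(X) = 20 - 4*X (t(X) = -4*(-5 + X) = 20 - 4*X)
G = -9297/65 (G = -144 - 63/(-65) = -144 - 63*(-1)/65 = -144 - 1*(-63/65) = -144 + 63/65 = -9297/65 ≈ -143.03)
(w + 440)*(G + t(4)) = (-402 + 440)*(-9297/65 + (20 - 4*4)) = 38*(-9297/65 + (20 - 16)) = 38*(-9297/65 + 4) = 38*(-9037/65) = -343406/65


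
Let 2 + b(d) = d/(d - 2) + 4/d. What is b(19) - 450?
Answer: -145567/323 ≈ -450.67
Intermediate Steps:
b(d) = -2 + 4/d + d/(-2 + d) (b(d) = -2 + (d/(d - 2) + 4/d) = -2 + (d/(-2 + d) + 4/d) = -2 + (4/d + d/(-2 + d)) = -2 + 4/d + d/(-2 + d))
b(19) - 450 = (-8 - 1*19² + 8*19)/(19*(-2 + 19)) - 450 = (1/19)*(-8 - 1*361 + 152)/17 - 450 = (1/19)*(1/17)*(-8 - 361 + 152) - 450 = (1/19)*(1/17)*(-217) - 450 = -217/323 - 450 = -145567/323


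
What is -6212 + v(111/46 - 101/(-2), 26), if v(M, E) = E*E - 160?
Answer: -5696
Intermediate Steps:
v(M, E) = -160 + E² (v(M, E) = E² - 160 = -160 + E²)
-6212 + v(111/46 - 101/(-2), 26) = -6212 + (-160 + 26²) = -6212 + (-160 + 676) = -6212 + 516 = -5696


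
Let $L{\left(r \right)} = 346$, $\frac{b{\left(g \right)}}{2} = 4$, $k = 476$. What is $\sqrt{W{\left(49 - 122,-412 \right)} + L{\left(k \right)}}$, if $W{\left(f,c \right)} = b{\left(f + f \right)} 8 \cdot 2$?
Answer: $\sqrt{474} \approx 21.772$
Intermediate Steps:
$b{\left(g \right)} = 8$ ($b{\left(g \right)} = 2 \cdot 4 = 8$)
$W{\left(f,c \right)} = 128$ ($W{\left(f,c \right)} = 8 \cdot 8 \cdot 2 = 64 \cdot 2 = 128$)
$\sqrt{W{\left(49 - 122,-412 \right)} + L{\left(k \right)}} = \sqrt{128 + 346} = \sqrt{474}$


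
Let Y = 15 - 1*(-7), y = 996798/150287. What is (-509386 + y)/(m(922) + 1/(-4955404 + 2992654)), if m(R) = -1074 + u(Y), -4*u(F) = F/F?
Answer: 300509182210692000/633755526474199 ≈ 474.17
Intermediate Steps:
y = 996798/150287 (y = 996798*(1/150287) = 996798/150287 ≈ 6.6326)
Y = 22 (Y = 15 + 7 = 22)
u(F) = -1/4 (u(F) = -F/(4*F) = -1/4*1 = -1/4)
m(R) = -4297/4 (m(R) = -1074 - 1/4 = -4297/4)
(-509386 + y)/(m(922) + 1/(-4955404 + 2992654)) = (-509386 + 996798/150287)/(-4297/4 + 1/(-4955404 + 2992654)) = -76553096984/(150287*(-4297/4 + 1/(-1962750))) = -76553096984/(150287*(-4297/4 - 1/1962750)) = -76553096984/(150287*(-4216968377/3925500)) = -76553096984/150287*(-3925500/4216968377) = 300509182210692000/633755526474199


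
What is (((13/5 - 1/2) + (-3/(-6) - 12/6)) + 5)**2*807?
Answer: 632688/25 ≈ 25308.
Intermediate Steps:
(((13/5 - 1/2) + (-3/(-6) - 12/6)) + 5)**2*807 = (((13*(1/5) - 1*1/2) + (-3*(-1/6) - 12*1/6)) + 5)**2*807 = (((13/5 - 1/2) + (1/2 - 2)) + 5)**2*807 = ((21/10 - 3/2) + 5)**2*807 = (3/5 + 5)**2*807 = (28/5)**2*807 = (784/25)*807 = 632688/25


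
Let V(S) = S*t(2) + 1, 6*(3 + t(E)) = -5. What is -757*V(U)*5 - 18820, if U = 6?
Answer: 64450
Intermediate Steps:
t(E) = -23/6 (t(E) = -3 + (1/6)*(-5) = -3 - 5/6 = -23/6)
V(S) = 1 - 23*S/6 (V(S) = S*(-23/6) + 1 = -23*S/6 + 1 = 1 - 23*S/6)
-757*V(U)*5 - 18820 = -757*(1 - 23/6*6)*5 - 18820 = -757*(1 - 23)*5 - 18820 = -(-16654)*5 - 18820 = -757*(-110) - 18820 = 83270 - 18820 = 64450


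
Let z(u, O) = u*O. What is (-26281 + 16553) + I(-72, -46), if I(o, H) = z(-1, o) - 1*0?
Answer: -9656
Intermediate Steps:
z(u, O) = O*u
I(o, H) = -o (I(o, H) = o*(-1) - 1*0 = -o + 0 = -o)
(-26281 + 16553) + I(-72, -46) = (-26281 + 16553) - 1*(-72) = -9728 + 72 = -9656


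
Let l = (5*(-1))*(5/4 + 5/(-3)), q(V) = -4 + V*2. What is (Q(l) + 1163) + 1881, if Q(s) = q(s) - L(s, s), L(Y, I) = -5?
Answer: 18295/6 ≈ 3049.2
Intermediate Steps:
q(V) = -4 + 2*V
l = 25/12 (l = -5*(5*(1/4) + 5*(-1/3)) = -5*(5/4 - 5/3) = -5*(-5/12) = 25/12 ≈ 2.0833)
Q(s) = 1 + 2*s (Q(s) = (-4 + 2*s) - 1*(-5) = (-4 + 2*s) + 5 = 1 + 2*s)
(Q(l) + 1163) + 1881 = ((1 + 2*(25/12)) + 1163) + 1881 = ((1 + 25/6) + 1163) + 1881 = (31/6 + 1163) + 1881 = 7009/6 + 1881 = 18295/6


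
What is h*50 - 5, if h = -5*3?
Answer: -755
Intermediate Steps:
h = -15
h*50 - 5 = -15*50 - 5 = -750 - 5 = -755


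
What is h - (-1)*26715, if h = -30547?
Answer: -3832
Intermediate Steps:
h - (-1)*26715 = -30547 - (-1)*26715 = -30547 - 1*(-26715) = -30547 + 26715 = -3832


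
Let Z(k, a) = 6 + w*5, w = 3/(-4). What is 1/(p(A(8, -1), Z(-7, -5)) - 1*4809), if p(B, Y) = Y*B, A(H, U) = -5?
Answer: -4/19281 ≈ -0.00020746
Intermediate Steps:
w = -¾ (w = 3*(-¼) = -¾ ≈ -0.75000)
Z(k, a) = 9/4 (Z(k, a) = 6 - ¾*5 = 6 - 15/4 = 9/4)
p(B, Y) = B*Y
1/(p(A(8, -1), Z(-7, -5)) - 1*4809) = 1/(-5*9/4 - 1*4809) = 1/(-45/4 - 4809) = 1/(-19281/4) = -4/19281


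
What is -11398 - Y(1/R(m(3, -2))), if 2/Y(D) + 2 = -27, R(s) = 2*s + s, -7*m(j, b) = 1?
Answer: -330540/29 ≈ -11398.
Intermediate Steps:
m(j, b) = -⅐ (m(j, b) = -⅐*1 = -⅐)
R(s) = 3*s
Y(D) = -2/29 (Y(D) = 2/(-2 - 27) = 2/(-29) = 2*(-1/29) = -2/29)
-11398 - Y(1/R(m(3, -2))) = -11398 - 1*(-2/29) = -11398 + 2/29 = -330540/29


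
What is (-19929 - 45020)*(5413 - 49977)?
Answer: 2894387236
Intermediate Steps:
(-19929 - 45020)*(5413 - 49977) = -64949*(-44564) = 2894387236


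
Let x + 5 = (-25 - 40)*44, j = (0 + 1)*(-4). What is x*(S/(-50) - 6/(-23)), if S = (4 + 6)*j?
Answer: -69906/23 ≈ -3039.4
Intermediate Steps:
j = -4 (j = 1*(-4) = -4)
S = -40 (S = (4 + 6)*(-4) = 10*(-4) = -40)
x = -2865 (x = -5 + (-25 - 40)*44 = -5 - 65*44 = -5 - 2860 = -2865)
x*(S/(-50) - 6/(-23)) = -2865*(-40/(-50) - 6/(-23)) = -2865*(-40*(-1/50) - 6*(-1/23)) = -2865*(⅘ + 6/23) = -2865*122/115 = -69906/23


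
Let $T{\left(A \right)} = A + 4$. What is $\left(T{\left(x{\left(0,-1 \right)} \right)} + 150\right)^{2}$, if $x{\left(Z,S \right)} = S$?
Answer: $23409$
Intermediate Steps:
$T{\left(A \right)} = 4 + A$
$\left(T{\left(x{\left(0,-1 \right)} \right)} + 150\right)^{2} = \left(\left(4 - 1\right) + 150\right)^{2} = \left(3 + 150\right)^{2} = 153^{2} = 23409$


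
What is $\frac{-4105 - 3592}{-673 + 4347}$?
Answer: $- \frac{7697}{3674} \approx -2.095$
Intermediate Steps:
$\frac{-4105 - 3592}{-673 + 4347} = - \frac{7697}{3674}$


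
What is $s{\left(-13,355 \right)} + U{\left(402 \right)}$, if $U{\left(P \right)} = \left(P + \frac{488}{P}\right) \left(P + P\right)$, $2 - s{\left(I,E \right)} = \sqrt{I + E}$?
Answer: $324186 - 3 \sqrt{38} \approx 3.2417 \cdot 10^{5}$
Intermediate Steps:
$s{\left(I,E \right)} = 2 - \sqrt{E + I}$ ($s{\left(I,E \right)} = 2 - \sqrt{I + E} = 2 - \sqrt{E + I}$)
$U{\left(P \right)} = 2 P \left(P + \frac{488}{P}\right)$ ($U{\left(P \right)} = \left(P + \frac{488}{P}\right) 2 P = 2 P \left(P + \frac{488}{P}\right)$)
$s{\left(-13,355 \right)} + U{\left(402 \right)} = \left(2 - \sqrt{355 - 13}\right) + \left(976 + 2 \cdot 402^{2}\right) = \left(2 - \sqrt{342}\right) + \left(976 + 2 \cdot 161604\right) = \left(2 - 3 \sqrt{38}\right) + \left(976 + 323208\right) = \left(2 - 3 \sqrt{38}\right) + 324184 = 324186 - 3 \sqrt{38}$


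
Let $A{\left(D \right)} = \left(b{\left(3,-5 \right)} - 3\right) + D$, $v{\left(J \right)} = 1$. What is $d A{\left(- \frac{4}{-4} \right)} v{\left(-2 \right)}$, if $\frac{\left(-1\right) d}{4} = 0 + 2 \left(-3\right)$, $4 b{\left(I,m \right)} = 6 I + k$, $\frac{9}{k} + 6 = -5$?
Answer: $\frac{606}{11} \approx 55.091$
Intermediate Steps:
$k = - \frac{9}{11}$ ($k = \frac{9}{-6 - 5} = \frac{9}{-11} = 9 \left(- \frac{1}{11}\right) = - \frac{9}{11} \approx -0.81818$)
$b{\left(I,m \right)} = - \frac{9}{44} + \frac{3 I}{2}$ ($b{\left(I,m \right)} = \frac{6 I - \frac{9}{11}}{4} = \frac{- \frac{9}{11} + 6 I}{4} = - \frac{9}{44} + \frac{3 I}{2}$)
$A{\left(D \right)} = \frac{57}{44} + D$ ($A{\left(D \right)} = \left(\left(- \frac{9}{44} + \frac{3}{2} \cdot 3\right) - 3\right) + D = \left(\left(- \frac{9}{44} + \frac{9}{2}\right) - 3\right) + D = \left(\frac{189}{44} - 3\right) + D = \frac{57}{44} + D$)
$d = 24$ ($d = - 4 \left(0 + 2 \left(-3\right)\right) = - 4 \left(0 - 6\right) = \left(-4\right) \left(-6\right) = 24$)
$d A{\left(- \frac{4}{-4} \right)} v{\left(-2 \right)} = 24 \left(\frac{57}{44} - \frac{4}{-4}\right) 1 = 24 \left(\frac{57}{44} - -1\right) 1 = 24 \left(\frac{57}{44} + 1\right) 1 = 24 \cdot \frac{101}{44} \cdot 1 = \frac{606}{11} \cdot 1 = \frac{606}{11}$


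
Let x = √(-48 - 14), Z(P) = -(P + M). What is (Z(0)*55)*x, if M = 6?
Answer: -330*I*√62 ≈ -2598.4*I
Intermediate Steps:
Z(P) = -6 - P (Z(P) = -(P + 6) = -(6 + P) = -6 - P)
x = I*√62 (x = √(-62) = I*√62 ≈ 7.874*I)
(Z(0)*55)*x = ((-6 - 1*0)*55)*(I*√62) = ((-6 + 0)*55)*(I*√62) = (-6*55)*(I*√62) = -330*I*√62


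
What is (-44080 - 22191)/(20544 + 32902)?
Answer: -66271/53446 ≈ -1.2400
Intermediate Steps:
(-44080 - 22191)/(20544 + 32902) = -66271/53446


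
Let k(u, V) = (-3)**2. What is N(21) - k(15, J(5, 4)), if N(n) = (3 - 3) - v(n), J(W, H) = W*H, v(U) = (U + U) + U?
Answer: -72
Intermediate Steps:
v(U) = 3*U (v(U) = 2*U + U = 3*U)
J(W, H) = H*W
k(u, V) = 9
N(n) = -3*n (N(n) = (3 - 3) - 3*n = 0 - 3*n = -3*n)
N(21) - k(15, J(5, 4)) = -3*21 - 1*9 = -63 - 9 = -72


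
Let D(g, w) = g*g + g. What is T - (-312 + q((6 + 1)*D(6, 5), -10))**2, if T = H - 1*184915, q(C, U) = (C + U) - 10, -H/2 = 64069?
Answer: -314497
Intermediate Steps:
H = -128138 (H = -2*64069 = -128138)
D(g, w) = g + g**2 (D(g, w) = g**2 + g = g + g**2)
q(C, U) = -10 + C + U
T = -313053 (T = -128138 - 1*184915 = -128138 - 184915 = -313053)
T - (-312 + q((6 + 1)*D(6, 5), -10))**2 = -313053 - (-312 + (-10 + (6 + 1)*(6*(1 + 6)) - 10))**2 = -313053 - (-312 + (-10 + 7*(6*7) - 10))**2 = -313053 - (-312 + (-10 + 7*42 - 10))**2 = -313053 - (-312 + (-10 + 294 - 10))**2 = -313053 - (-312 + 274)**2 = -313053 - 1*(-38)**2 = -313053 - 1*1444 = -313053 - 1444 = -314497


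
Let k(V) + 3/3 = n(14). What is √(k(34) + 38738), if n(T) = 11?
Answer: 2*√9687 ≈ 196.85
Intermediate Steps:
k(V) = 10 (k(V) = -1 + 11 = 10)
√(k(34) + 38738) = √(10 + 38738) = √38748 = 2*√9687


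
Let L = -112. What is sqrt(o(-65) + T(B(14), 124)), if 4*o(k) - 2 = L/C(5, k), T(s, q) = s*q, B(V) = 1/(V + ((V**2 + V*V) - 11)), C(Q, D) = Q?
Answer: I*sqrt(2986990)/790 ≈ 2.1877*I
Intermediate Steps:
B(V) = 1/(-11 + V + 2*V**2) (B(V) = 1/(V + ((V**2 + V**2) - 11)) = 1/(V + (2*V**2 - 11)) = 1/(V + (-11 + 2*V**2)) = 1/(-11 + V + 2*V**2))
T(s, q) = q*s
o(k) = -51/10 (o(k) = 1/2 + (-112/5)/4 = 1/2 + (-112*1/5)/4 = 1/2 + (1/4)*(-112/5) = 1/2 - 28/5 = -51/10)
sqrt(o(-65) + T(B(14), 124)) = sqrt(-51/10 + 124/(-11 + 14 + 2*14**2)) = sqrt(-51/10 + 124/(-11 + 14 + 2*196)) = sqrt(-51/10 + 124/(-11 + 14 + 392)) = sqrt(-51/10 + 124/395) = sqrt(-3781/790) = I*sqrt(2986990)/790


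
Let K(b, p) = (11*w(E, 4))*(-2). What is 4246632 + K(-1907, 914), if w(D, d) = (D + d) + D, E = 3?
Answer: 4246412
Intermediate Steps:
w(D, d) = d + 2*D
K(b, p) = -220 (K(b, p) = (11*(4 + 2*3))*(-2) = (11*(4 + 6))*(-2) = (11*10)*(-2) = 110*(-2) = -220)
4246632 + K(-1907, 914) = 4246632 - 220 = 4246412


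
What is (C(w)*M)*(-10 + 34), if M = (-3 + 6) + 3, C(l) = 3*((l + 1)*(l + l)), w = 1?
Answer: 1728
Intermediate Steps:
C(l) = 6*l*(1 + l) (C(l) = 3*((1 + l)*(2*l)) = 3*(2*l*(1 + l)) = 6*l*(1 + l))
M = 6 (M = 3 + 3 = 6)
(C(w)*M)*(-10 + 34) = ((6*1*(1 + 1))*6)*(-10 + 34) = ((6*1*2)*6)*24 = (12*6)*24 = 72*24 = 1728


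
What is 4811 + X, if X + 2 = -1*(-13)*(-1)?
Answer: 4796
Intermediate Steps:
X = -15 (X = -2 - 1*(-13)*(-1) = -2 + 13*(-1) = -2 - 13 = -15)
4811 + X = 4811 - 15 = 4796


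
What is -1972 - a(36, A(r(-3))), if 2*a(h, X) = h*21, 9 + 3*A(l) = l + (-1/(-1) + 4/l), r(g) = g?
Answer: -2350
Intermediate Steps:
A(l) = -8/3 + l/3 + 4/(3*l) (A(l) = -3 + (l + (-1/(-1) + 4/l))/3 = -3 + (l + (-1*(-1) + 4/l))/3 = -3 + (l + (1 + 4/l))/3 = -3 + (1 + l + 4/l)/3 = -3 + (⅓ + l/3 + 4/(3*l)) = -8/3 + l/3 + 4/(3*l))
a(h, X) = 21*h/2 (a(h, X) = (h*21)/2 = (21*h)/2 = 21*h/2)
-1972 - a(36, A(r(-3))) = -1972 - 21*36/2 = -1972 - 1*378 = -1972 - 378 = -2350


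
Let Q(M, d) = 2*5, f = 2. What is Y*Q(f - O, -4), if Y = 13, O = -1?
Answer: 130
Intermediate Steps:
Q(M, d) = 10
Y*Q(f - O, -4) = 13*10 = 130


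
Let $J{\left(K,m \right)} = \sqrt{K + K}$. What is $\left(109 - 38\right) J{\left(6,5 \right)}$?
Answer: $142 \sqrt{3} \approx 245.95$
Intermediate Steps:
$J{\left(K,m \right)} = \sqrt{2} \sqrt{K}$ ($J{\left(K,m \right)} = \sqrt{2 K} = \sqrt{2} \sqrt{K}$)
$\left(109 - 38\right) J{\left(6,5 \right)} = \left(109 - 38\right) \sqrt{2} \sqrt{6} = 71 \cdot 2 \sqrt{3} = 142 \sqrt{3}$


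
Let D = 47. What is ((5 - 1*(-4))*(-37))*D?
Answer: -15651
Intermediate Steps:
((5 - 1*(-4))*(-37))*D = ((5 - 1*(-4))*(-37))*47 = ((5 + 4)*(-37))*47 = (9*(-37))*47 = -333*47 = -15651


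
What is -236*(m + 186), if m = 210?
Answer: -93456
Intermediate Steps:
-236*(m + 186) = -236*(210 + 186) = -236*396 = -93456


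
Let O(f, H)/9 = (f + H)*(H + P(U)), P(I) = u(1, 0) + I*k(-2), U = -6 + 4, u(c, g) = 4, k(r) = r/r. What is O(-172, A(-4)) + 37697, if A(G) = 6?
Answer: 25745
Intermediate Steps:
k(r) = 1
U = -2
P(I) = 4 + I (P(I) = 4 + I*1 = 4 + I)
O(f, H) = 9*(2 + H)*(H + f) (O(f, H) = 9*((f + H)*(H + (4 - 2))) = 9*((H + f)*(H + 2)) = 9*((H + f)*(2 + H)) = 9*((2 + H)*(H + f)) = 9*(2 + H)*(H + f))
O(-172, A(-4)) + 37697 = (9*6² + 18*6 + 18*(-172) + 9*6*(-172)) + 37697 = (9*36 + 108 - 3096 - 9288) + 37697 = (324 + 108 - 3096 - 9288) + 37697 = -11952 + 37697 = 25745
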